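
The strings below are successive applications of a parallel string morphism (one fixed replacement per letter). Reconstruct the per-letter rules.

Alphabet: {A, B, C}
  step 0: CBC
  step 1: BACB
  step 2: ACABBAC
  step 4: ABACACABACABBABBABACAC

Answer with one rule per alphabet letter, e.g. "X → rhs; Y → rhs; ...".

  step 1 ⇒ step 2: BACB ⇒ AC·AB·B·AC
    A ↦ AB
    B ↦ AC
    C ↦ B

A->AB, B->AC, C->B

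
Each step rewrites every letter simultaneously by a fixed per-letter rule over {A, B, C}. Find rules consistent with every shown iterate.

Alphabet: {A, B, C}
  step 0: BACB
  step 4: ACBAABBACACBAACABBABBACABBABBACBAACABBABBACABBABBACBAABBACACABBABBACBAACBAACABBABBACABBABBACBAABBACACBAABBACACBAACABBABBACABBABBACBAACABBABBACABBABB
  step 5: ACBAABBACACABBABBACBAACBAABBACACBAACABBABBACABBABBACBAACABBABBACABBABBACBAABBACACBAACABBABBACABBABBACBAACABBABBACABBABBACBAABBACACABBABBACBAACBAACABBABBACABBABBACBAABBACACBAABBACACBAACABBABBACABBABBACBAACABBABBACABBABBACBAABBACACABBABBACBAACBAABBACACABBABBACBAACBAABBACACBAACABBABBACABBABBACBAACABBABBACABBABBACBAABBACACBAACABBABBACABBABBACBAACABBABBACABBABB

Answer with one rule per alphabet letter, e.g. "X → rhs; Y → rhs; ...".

A->AC, B->ABB, C->BA

  step 4 ⇒ step 5: ACBAABBACACBAACABBABBACABBABBACBAACABBABBACABBABBACBAABBACACABBABBACBAACBAACABBABBACABBABBACBAABBACACBAABBACACBAACABBABBACABBABBACBAACABBABBACABBABB ⇒ AC·BA·ABB·AC·AC·ABB·ABB·AC·BA·AC·BA·ABB·AC·AC·BA·AC·ABB·ABB·AC·ABB·ABB·AC·BA·AC·ABB·ABB·AC·ABB·ABB·AC·BA·ABB·AC·AC·BA·AC·ABB·ABB·AC·ABB·ABB·AC·BA·AC·ABB·ABB·AC·ABB·ABB·AC·BA·ABB·AC·AC·ABB·ABB·AC·BA·AC·BA·AC·ABB·ABB·AC·ABB·ABB·AC·BA·ABB·AC·AC·BA·ABB·AC·AC·BA·AC·ABB·ABB·AC·ABB·ABB·AC·BA·AC·ABB·ABB·AC·ABB·ABB·AC·BA·ABB·AC·AC·ABB·ABB·AC·BA·AC·BA·ABB·AC·AC·ABB·ABB·AC·BA·AC·BA·ABB·AC·AC·BA·AC·ABB·ABB·AC·ABB·ABB·AC·BA·AC·ABB·ABB·AC·ABB·ABB·AC·BA·ABB·AC·AC·BA·AC·ABB·ABB·AC·ABB·ABB·AC·BA·AC·ABB·ABB·AC·ABB·ABB
    A ↦ AC
    B ↦ ABB
    C ↦ BA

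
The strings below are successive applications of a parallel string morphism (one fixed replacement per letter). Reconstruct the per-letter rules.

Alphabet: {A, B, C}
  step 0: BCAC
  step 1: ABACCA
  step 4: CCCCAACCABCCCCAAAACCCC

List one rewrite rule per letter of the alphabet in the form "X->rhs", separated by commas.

A->CC, B->AB, C->A

  step 0 ⇒ step 1: BCAC ⇒ AB·A·CC·A
    A ↦ CC
    B ↦ AB
    C ↦ A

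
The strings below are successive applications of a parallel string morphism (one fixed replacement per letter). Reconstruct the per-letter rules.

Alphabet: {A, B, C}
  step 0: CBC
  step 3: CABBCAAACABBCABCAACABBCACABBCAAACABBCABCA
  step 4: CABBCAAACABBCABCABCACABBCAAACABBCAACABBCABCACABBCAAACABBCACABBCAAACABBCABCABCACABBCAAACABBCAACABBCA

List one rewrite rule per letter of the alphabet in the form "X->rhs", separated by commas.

  step 3 ⇒ step 4: CABBCAAACABBCABCAACABBCACABBCAAACABBCABCA ⇒ CAB·BCA·A·A·CAB·BCA·BCA·BCA·CAB·BCA·A·A·CAB·BCA·A·CAB·BCA·BCA·CAB·BCA·A·A·CAB·BCA·CAB·BCA·A·A·CAB·BCA·BCA·BCA·CAB·BCA·A·A·CAB·BCA·A·CAB·BCA
    A ↦ BCA
    B ↦ A
    C ↦ CAB

A->BCA, B->A, C->CAB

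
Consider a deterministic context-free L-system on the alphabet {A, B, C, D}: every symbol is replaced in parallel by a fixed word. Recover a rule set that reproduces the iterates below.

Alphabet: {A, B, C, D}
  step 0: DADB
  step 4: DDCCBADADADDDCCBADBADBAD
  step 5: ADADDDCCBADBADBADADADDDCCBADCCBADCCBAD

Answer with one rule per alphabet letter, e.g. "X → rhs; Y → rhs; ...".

A->B, B->CC, C->D, D->AD

  step 4 ⇒ step 5: DDCCBADADADDDCCBADBADBAD ⇒ AD·AD·D·D·CC·B·AD·B·AD·B·AD·AD·AD·D·D·CC·B·AD·CC·B·AD·CC·B·AD
    A ↦ B
    B ↦ CC
    C ↦ D
    D ↦ AD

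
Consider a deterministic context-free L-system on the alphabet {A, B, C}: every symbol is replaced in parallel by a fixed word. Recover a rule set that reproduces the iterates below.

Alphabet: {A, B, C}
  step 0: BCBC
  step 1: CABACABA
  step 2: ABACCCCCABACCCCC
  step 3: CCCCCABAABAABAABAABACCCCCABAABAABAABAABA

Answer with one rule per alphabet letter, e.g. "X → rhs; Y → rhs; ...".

A->CC, B->C, C->ABA

  step 2 ⇒ step 3: ABACCCCCABACCCCC ⇒ CC·C·CC·ABA·ABA·ABA·ABA·ABA·CC·C·CC·ABA·ABA·ABA·ABA·ABA
    A ↦ CC
    B ↦ C
    C ↦ ABA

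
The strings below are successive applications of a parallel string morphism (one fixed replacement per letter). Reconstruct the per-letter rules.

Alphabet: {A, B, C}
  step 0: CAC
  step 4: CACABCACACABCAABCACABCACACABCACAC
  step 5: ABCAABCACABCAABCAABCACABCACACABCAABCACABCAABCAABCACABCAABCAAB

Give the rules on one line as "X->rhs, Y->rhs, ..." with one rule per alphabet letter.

A->CA, B->C, C->AB

  step 4 ⇒ step 5: CACABCACACABCAABCACABCACACABCACAC ⇒ AB·CA·AB·CA·C·AB·CA·AB·CA·AB·CA·C·AB·CA·CA·C·AB·CA·AB·CA·C·AB·CA·AB·CA·AB·CA·C·AB·CA·AB·CA·AB
    A ↦ CA
    B ↦ C
    C ↦ AB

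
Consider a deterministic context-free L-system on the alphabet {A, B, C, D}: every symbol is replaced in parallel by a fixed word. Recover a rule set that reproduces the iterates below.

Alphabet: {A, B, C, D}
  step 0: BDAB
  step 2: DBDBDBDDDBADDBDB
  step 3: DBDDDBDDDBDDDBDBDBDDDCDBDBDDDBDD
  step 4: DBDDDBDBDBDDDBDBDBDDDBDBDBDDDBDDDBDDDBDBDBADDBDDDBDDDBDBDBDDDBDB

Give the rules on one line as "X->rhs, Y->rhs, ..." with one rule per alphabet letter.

  step 3 ⇒ step 4: DBDDDBDDDBDDDBDBDBDDDCDBDBDDDBDD ⇒ DB·DD·DB·DB·DB·DD·DB·DB·DB·DD·DB·DB·DB·DD·DB·DD·DB·DD·DB·DB·DB·AD·DB·DD·DB·DD·DB·DB·DB·DD·DB·DB
    B ↦ DD
    C ↦ AD
    D ↦ DB
  step 2 ⇒ step 3: DBDBDBDDDBADDBDB ⇒ DB·DD·DB·DD·DB·DD·DB·DB·DB·DD·DC·DB·DB·DD·DB·DD
    A ↦ DC

A->DC, B->DD, C->AD, D->DB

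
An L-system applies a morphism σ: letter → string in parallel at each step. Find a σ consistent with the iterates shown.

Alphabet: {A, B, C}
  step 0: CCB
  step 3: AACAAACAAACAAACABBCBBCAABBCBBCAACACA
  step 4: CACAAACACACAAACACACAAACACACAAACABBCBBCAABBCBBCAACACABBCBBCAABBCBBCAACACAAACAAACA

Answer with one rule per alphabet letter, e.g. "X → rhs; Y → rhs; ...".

  step 3 ⇒ step 4: AACAAACAAACAAACABBCBBCAABBCBBCAACACA ⇒ CA·CA·AA·CA·CA·CA·AA·CA·CA·CA·AA·CA·CA·CA·AA·CA·BBC·BBC·AA·BBC·BBC·AA·CA·CA·BBC·BBC·AA·BBC·BBC·AA·CA·CA·AA·CA·AA·CA
    A ↦ CA
    B ↦ BBC
    C ↦ AA

A->CA, B->BBC, C->AA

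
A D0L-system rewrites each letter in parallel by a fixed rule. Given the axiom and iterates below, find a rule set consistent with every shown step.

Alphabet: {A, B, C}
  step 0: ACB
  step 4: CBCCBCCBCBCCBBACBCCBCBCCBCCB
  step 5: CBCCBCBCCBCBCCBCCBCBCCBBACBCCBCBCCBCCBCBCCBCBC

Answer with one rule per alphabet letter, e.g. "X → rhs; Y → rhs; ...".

A->BBA, B->C, C->CB

  step 4 ⇒ step 5: CBCCBCCBCBCCBBACBCCBCBCCBCCB ⇒ CB·C·CB·CB·C·CB·CB·C·CB·C·CB·CB·C·C·BBA·CB·C·CB·CB·C·CB·C·CB·CB·C·CB·CB·C
    A ↦ BBA
    B ↦ C
    C ↦ CB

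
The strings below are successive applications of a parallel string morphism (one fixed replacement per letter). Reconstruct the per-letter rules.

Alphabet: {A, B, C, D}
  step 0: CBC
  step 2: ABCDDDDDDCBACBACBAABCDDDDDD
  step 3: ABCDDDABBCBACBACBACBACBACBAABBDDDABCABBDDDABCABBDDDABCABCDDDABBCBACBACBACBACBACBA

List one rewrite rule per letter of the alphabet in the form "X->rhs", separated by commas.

  step 2 ⇒ step 3: ABCDDDDDDCBACBACBAABCDDDDDD ⇒ ABC·DDD·ABB·CBA·CBA·CBA·CBA·CBA·CBA·ABB·DDD·ABC·ABB·DDD·ABC·ABB·DDD·ABC·ABC·DDD·ABB·CBA·CBA·CBA·CBA·CBA·CBA
    A ↦ ABC
    B ↦ DDD
    C ↦ ABB
    D ↦ CBA

A->ABC, B->DDD, C->ABB, D->CBA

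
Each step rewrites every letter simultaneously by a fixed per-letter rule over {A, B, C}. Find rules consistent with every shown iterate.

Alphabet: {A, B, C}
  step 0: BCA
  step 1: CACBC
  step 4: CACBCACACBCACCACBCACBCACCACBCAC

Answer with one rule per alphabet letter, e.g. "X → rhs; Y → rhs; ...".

A->BC, B->C, C->AC

  step 0 ⇒ step 1: BCA ⇒ C·AC·BC
    A ↦ BC
    B ↦ C
    C ↦ AC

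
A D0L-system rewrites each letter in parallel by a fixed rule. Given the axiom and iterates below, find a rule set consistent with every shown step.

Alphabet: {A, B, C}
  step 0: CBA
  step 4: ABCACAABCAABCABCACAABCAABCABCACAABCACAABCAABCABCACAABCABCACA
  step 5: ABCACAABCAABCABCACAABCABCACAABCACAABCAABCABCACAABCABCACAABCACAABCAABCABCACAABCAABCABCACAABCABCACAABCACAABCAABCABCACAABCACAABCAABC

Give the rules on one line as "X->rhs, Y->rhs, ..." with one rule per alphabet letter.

A->ABC, B->AC, C->A

  step 4 ⇒ step 5: ABCACAABCAABCABCACAABCAABCABCACAABCACAABCAABCABCACAABCABCACA ⇒ ABC·AC·A·ABC·A·ABC·ABC·AC·A·ABC·ABC·AC·A·ABC·AC·A·ABC·A·ABC·ABC·AC·A·ABC·ABC·AC·A·ABC·AC·A·ABC·A·ABC·ABC·AC·A·ABC·A·ABC·ABC·AC·A·ABC·ABC·AC·A·ABC·AC·A·ABC·A·ABC·ABC·AC·A·ABC·AC·A·ABC·A·ABC
    A ↦ ABC
    B ↦ AC
    C ↦ A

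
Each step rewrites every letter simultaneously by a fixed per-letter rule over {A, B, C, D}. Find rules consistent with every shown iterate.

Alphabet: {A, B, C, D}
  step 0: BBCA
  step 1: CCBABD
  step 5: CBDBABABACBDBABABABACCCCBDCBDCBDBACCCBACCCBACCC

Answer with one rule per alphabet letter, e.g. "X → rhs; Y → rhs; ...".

  step 0 ⇒ step 1: BBCA ⇒ C·C·BA·BD
    A ↦ BD
    B ↦ C
    C ↦ BA
    D ↦ CC  (constrained at step 1)

A->BD, B->C, C->BA, D->CC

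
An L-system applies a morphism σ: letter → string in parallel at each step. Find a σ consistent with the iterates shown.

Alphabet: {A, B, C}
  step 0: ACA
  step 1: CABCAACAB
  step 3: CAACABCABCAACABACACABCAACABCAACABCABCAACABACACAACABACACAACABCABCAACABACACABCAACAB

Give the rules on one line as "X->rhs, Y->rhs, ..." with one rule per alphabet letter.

A->CAB, B->ACA, C->CAA

  step 0 ⇒ step 1: ACA ⇒ CAB·CAA·CAB
    A ↦ CAB
    C ↦ CAA
    B ↦ ACA  (constrained at step 1)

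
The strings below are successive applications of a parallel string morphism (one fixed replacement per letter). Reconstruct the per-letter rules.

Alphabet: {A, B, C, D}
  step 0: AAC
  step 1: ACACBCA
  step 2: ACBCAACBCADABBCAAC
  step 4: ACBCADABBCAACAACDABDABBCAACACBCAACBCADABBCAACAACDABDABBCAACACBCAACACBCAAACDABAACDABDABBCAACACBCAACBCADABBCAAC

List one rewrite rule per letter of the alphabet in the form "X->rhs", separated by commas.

  step 1 ⇒ step 2: ACACBCA ⇒ AC·BCA·AC·BCA·DAB·BCA·AC
    A ↦ AC
    B ↦ DAB
    C ↦ BCA
    D ↦ A  (constrained at step 2)

A->AC, B->DAB, C->BCA, D->A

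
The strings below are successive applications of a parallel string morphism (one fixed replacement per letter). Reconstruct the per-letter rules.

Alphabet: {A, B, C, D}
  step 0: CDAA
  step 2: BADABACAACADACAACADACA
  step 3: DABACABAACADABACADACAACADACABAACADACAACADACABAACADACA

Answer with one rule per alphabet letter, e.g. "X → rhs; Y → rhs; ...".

  step 2 ⇒ step 3: BADABACAACADACAACADACA ⇒ DAB·ACA·BA·ACA·DAB·ACA·D·ACA·ACA·D·ACA·BA·ACA·D·ACA·ACA·D·ACA·BA·ACA·D·ACA
    A ↦ ACA
    B ↦ DAB
    C ↦ D
    D ↦ BA

A->ACA, B->DAB, C->D, D->BA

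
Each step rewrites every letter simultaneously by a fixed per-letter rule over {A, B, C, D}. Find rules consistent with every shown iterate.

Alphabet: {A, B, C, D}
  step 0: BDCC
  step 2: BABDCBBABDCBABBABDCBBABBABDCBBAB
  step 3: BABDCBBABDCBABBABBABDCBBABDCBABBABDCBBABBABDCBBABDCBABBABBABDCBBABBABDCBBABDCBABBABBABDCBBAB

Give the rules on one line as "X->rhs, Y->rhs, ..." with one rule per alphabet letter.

  step 2 ⇒ step 3: BABDCBBABDCBABBABDCBBABBABDCBBAB ⇒ BAB·DCB·BAB·DC·BAB·BAB·BAB·DCB·BAB·DC·BAB·BAB·DCB·BAB·BAB·DCB·BAB·DC·BAB·BAB·BAB·DCB·BAB·BAB·DCB·BAB·DC·BAB·BAB·BAB·DCB·BAB
    A ↦ DCB
    B ↦ BAB
    C ↦ BAB
    D ↦ DC

A->DCB, B->BAB, C->BAB, D->DC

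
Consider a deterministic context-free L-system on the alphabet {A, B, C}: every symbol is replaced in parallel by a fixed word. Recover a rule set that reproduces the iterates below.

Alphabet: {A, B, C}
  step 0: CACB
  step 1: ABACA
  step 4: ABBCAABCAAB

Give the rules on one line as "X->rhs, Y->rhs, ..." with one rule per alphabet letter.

  step 0 ⇒ step 1: CACB ⇒ A·B·A·CA
    A ↦ B
    B ↦ CA
    C ↦ A

A->B, B->CA, C->A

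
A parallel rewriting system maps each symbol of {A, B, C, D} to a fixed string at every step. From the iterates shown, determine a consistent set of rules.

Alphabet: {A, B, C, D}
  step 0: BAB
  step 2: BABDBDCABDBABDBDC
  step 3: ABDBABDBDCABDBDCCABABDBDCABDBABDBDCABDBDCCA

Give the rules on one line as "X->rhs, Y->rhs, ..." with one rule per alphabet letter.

  step 2 ⇒ step 3: BABDBDCABDBABDBDC ⇒ ABD·B·ABD·BDC·ABD·BDC·CA·B·ABD·BDC·ABD·B·ABD·BDC·ABD·BDC·CA
    A ↦ B
    B ↦ ABD
    C ↦ CA
    D ↦ BDC

A->B, B->ABD, C->CA, D->BDC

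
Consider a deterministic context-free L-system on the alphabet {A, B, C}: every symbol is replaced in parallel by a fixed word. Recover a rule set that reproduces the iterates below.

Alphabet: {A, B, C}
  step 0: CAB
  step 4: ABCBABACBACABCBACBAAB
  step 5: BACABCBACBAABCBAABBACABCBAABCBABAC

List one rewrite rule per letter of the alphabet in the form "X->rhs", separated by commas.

A->BA, B->C, C->AB

  step 4 ⇒ step 5: ABCBABACBACABCBACBAAB ⇒ BA·C·AB·C·BA·C·BA·AB·C·BA·AB·BA·C·AB·C·BA·AB·C·BA·BA·C
    A ↦ BA
    B ↦ C
    C ↦ AB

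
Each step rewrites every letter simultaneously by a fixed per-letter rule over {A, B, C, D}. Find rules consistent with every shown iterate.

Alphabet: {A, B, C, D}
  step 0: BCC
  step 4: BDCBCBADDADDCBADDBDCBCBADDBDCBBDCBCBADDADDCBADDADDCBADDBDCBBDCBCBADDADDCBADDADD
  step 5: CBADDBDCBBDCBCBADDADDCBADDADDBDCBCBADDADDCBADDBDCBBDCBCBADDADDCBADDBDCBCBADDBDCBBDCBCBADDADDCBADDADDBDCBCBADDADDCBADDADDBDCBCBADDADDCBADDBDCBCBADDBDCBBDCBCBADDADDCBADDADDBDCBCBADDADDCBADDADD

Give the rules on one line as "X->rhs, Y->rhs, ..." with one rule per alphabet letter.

A->CB, B->CB, C->BD, D->ADD

  step 4 ⇒ step 5: BDCBCBADDADDCBADDBDCBCBADDBDCBBDCBCBADDADDCBADDADDCBADDBDCBBDCBCBADDADDCBADDADD ⇒ CB·ADD·BD·CB·BD·CB·CB·ADD·ADD·CB·ADD·ADD·BD·CB·CB·ADD·ADD·CB·ADD·BD·CB·BD·CB·CB·ADD·ADD·CB·ADD·BD·CB·CB·ADD·BD·CB·BD·CB·CB·ADD·ADD·CB·ADD·ADD·BD·CB·CB·ADD·ADD·CB·ADD·ADD·BD·CB·CB·ADD·ADD·CB·ADD·BD·CB·CB·ADD·BD·CB·BD·CB·CB·ADD·ADD·CB·ADD·ADD·BD·CB·CB·ADD·ADD·CB·ADD·ADD
    A ↦ CB
    B ↦ CB
    C ↦ BD
    D ↦ ADD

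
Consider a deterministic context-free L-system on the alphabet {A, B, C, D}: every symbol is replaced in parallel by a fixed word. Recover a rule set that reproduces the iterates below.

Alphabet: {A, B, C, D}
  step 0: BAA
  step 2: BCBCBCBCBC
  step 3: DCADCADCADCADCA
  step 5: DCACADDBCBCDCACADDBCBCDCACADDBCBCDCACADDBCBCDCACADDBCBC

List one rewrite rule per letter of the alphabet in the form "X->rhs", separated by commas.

A->DD, B->D, C->CA, D->BC

  step 2 ⇒ step 3: BCBCBCBCBC ⇒ D·CA·D·CA·D·CA·D·CA·D·CA
    B ↦ D
    C ↦ CA
    A ↦ DD  (constrained at step 0)
    D ↦ BC  (constrained at step 3)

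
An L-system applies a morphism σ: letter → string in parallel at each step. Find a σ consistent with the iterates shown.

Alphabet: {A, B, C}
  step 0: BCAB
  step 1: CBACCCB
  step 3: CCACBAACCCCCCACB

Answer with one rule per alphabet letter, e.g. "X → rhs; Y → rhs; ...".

  step 0 ⇒ step 1: BCAB ⇒ CB·A·CC·CB
    A ↦ CC
    B ↦ CB
    C ↦ A

A->CC, B->CB, C->A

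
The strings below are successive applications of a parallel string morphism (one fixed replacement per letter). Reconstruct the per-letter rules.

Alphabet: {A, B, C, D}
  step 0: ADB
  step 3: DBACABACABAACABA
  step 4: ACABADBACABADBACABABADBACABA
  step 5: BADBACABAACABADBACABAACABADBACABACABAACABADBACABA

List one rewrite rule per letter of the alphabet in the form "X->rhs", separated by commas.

A->BA, B->CA, C->D, D->A

  step 4 ⇒ step 5: ACABADBACABADBACABABADBACABA ⇒ BA·D·BA·CA·BA·A·CA·BA·D·BA·CA·BA·A·CA·BA·D·BA·CA·BA·CA·BA·A·CA·BA·D·BA·CA·BA
    A ↦ BA
    B ↦ CA
    C ↦ D
    D ↦ A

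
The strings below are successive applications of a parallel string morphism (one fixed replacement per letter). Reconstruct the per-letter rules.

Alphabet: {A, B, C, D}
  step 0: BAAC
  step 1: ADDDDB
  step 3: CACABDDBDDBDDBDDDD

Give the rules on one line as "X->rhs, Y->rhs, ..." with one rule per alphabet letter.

  step 0 ⇒ step 1: BAAC ⇒ A·DD·DD·B
    A ↦ DD
    B ↦ A
    C ↦ B
    D ↦ CA  (constrained at step 1)

A->DD, B->A, C->B, D->CA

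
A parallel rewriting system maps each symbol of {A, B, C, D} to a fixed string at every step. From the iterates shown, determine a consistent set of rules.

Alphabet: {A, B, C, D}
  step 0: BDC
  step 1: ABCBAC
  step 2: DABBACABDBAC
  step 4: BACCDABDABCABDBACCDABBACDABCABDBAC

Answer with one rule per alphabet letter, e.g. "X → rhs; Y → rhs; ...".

A->D, B->AB, C->BAC, D->C

  step 1 ⇒ step 2: ABCBAC ⇒ D·AB·BAC·AB·D·BAC
    A ↦ D
    B ↦ AB
    C ↦ BAC
  step 0 ⇒ step 1: BDC ⇒ AB·C·BAC
    D ↦ C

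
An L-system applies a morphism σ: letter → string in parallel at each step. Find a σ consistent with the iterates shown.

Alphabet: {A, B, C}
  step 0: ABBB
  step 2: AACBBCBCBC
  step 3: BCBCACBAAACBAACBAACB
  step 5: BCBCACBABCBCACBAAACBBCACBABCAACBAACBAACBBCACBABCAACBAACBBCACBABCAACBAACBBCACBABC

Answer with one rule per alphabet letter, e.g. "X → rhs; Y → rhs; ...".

A->BC, B->A, C->ACB

  step 2 ⇒ step 3: AACBBCBCBC ⇒ BC·BC·ACB·A·A·ACB·A·ACB·A·ACB
    A ↦ BC
    B ↦ A
    C ↦ ACB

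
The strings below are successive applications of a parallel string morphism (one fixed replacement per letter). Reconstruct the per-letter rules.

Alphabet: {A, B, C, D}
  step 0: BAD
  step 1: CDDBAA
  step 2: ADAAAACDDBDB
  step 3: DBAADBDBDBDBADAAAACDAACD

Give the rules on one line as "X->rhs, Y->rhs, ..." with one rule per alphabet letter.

  step 2 ⇒ step 3: ADAAAACDDBDB ⇒ DB·AA·DB·DB·DB·DB·AD·AA·AA·CD·AA·CD
    A ↦ DB
    B ↦ CD
    C ↦ AD
    D ↦ AA

A->DB, B->CD, C->AD, D->AA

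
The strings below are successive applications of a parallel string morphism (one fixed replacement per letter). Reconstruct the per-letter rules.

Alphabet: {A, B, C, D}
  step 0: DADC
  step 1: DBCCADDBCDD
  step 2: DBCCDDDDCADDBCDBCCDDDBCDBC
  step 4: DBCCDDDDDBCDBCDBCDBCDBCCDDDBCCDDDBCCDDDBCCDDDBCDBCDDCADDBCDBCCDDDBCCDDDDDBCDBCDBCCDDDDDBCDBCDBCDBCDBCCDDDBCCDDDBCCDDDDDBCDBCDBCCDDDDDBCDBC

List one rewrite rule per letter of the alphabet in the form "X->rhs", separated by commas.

A->CAD, B->C, C->DD, D->DBC

  step 1 ⇒ step 2: DBCCADDBCDD ⇒ DBC·C·DD·DD·CAD·DBC·DBC·C·DD·DBC·DBC
    A ↦ CAD
    B ↦ C
    C ↦ DD
    D ↦ DBC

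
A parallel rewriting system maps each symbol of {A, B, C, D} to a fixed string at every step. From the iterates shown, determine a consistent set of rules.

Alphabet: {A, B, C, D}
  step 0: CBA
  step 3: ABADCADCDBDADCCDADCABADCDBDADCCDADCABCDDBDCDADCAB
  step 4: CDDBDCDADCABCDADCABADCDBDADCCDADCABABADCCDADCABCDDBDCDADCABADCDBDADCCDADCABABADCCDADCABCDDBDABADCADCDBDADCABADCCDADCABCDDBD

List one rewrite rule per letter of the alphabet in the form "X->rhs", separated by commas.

A->CD, B->DBD, C->AB, D->ADC

  step 3 ⇒ step 4: ABADCADCDBDADCCDADCABADCDBDADCCDADCABCDDBDCDADCAB ⇒ CD·DBD·CD·ADC·AB·CD·ADC·AB·ADC·DBD·ADC·CD·ADC·AB·AB·ADC·CD·ADC·AB·CD·DBD·CD·ADC·AB·ADC·DBD·ADC·CD·ADC·AB·AB·ADC·CD·ADC·AB·CD·DBD·AB·ADC·ADC·DBD·ADC·AB·ADC·CD·ADC·AB·CD·DBD
    A ↦ CD
    B ↦ DBD
    C ↦ AB
    D ↦ ADC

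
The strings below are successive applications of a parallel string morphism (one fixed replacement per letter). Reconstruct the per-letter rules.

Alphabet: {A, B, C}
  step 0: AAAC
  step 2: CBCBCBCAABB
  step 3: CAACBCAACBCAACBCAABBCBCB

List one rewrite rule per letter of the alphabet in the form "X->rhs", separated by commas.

  step 2 ⇒ step 3: CBCBCBCAABB ⇒ CAA·CB·CAA·CB·CAA·CB·CAA·B·B·CB·CB
    A ↦ B
    B ↦ CB
    C ↦ CAA

A->B, B->CB, C->CAA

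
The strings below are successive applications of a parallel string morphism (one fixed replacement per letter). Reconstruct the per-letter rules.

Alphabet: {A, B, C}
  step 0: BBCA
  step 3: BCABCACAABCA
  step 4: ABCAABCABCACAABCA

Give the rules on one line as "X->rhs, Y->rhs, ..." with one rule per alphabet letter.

A->CA, B->A, C->B

  step 3 ⇒ step 4: BCABCACAABCA ⇒ A·B·CA·A·B·CA·B·CA·CA·A·B·CA
    A ↦ CA
    B ↦ A
    C ↦ B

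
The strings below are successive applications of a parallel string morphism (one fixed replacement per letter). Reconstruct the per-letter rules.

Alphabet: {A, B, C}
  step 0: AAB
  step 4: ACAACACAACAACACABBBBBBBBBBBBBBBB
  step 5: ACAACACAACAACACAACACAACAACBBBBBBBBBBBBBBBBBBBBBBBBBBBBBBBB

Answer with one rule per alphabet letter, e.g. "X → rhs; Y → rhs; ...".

  step 4 ⇒ step 5: ACAACACAACAACACABBBBBBBBBBBBBBBB ⇒ AC·A·AC·AC·A·AC·A·AC·AC·A·AC·AC·A·AC·A·AC·BB·BB·BB·BB·BB·BB·BB·BB·BB·BB·BB·BB·BB·BB·BB·BB
    A ↦ AC
    B ↦ BB
    C ↦ A

A->AC, B->BB, C->A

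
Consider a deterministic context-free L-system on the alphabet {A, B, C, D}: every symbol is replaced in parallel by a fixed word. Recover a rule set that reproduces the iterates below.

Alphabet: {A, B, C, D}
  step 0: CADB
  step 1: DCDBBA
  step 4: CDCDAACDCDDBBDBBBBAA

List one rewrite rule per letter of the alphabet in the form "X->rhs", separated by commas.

A->CD, B->A, C->D, D->BB

  step 0 ⇒ step 1: CADB ⇒ D·CD·BB·A
    A ↦ CD
    B ↦ A
    C ↦ D
    D ↦ BB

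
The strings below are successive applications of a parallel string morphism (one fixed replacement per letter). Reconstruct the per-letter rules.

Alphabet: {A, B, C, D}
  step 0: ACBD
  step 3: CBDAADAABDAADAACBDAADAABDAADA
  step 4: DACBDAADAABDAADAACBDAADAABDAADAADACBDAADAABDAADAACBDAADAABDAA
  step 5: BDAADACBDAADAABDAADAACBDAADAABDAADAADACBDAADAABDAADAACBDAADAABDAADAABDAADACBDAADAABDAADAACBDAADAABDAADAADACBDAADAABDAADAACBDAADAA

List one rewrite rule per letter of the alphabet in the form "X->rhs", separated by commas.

A->DAA, B->C, C->DA, D->B

  step 4 ⇒ step 5: DACBDAADAABDAADAACBDAADAABDAADAADACBDAADAABDAADAACBDAADAABDAA ⇒ B·DAA·DA·C·B·DAA·DAA·B·DAA·DAA·C·B·DAA·DAA·B·DAA·DAA·DA·C·B·DAA·DAA·B·DAA·DAA·C·B·DAA·DAA·B·DAA·DAA·B·DAA·DA·C·B·DAA·DAA·B·DAA·DAA·C·B·DAA·DAA·B·DAA·DAA·DA·C·B·DAA·DAA·B·DAA·DAA·C·B·DAA·DAA
    A ↦ DAA
    B ↦ C
    C ↦ DA
    D ↦ B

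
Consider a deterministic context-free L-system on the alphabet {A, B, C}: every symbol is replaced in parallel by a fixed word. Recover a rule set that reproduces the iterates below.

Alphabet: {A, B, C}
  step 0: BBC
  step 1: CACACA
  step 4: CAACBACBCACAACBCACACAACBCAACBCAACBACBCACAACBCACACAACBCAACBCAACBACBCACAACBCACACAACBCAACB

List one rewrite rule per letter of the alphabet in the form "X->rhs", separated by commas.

  step 0 ⇒ step 1: BBC ⇒ CA·CA·CA
    B ↦ CA
    C ↦ CA
    A ↦ ACB  (constrained at step 1)

A->ACB, B->CA, C->CA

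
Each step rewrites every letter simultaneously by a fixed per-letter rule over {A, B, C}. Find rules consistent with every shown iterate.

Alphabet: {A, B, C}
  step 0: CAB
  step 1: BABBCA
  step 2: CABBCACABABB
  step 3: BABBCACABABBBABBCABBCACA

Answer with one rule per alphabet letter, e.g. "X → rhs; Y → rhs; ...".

  step 2 ⇒ step 3: CABBCACABABB ⇒ BA·BB·CA·CA·BA·BB·BA·BB·CA·BB·CA·CA
    A ↦ BB
    B ↦ CA
    C ↦ BA

A->BB, B->CA, C->BA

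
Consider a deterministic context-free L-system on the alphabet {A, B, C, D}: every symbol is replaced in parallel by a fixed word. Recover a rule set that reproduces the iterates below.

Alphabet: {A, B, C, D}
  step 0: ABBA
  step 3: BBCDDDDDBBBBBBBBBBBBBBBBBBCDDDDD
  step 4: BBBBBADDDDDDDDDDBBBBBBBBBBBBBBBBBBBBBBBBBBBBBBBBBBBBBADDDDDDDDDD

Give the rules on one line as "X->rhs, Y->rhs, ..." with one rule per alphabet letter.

A->CD, B->BB, C->BA, D->DD

  step 3 ⇒ step 4: BBCDDDDDBBBBBBBBBBBBBBBBBBCDDDDD ⇒ BB·BB·BA·DD·DD·DD·DD·DD·BB·BB·BB·BB·BB·BB·BB·BB·BB·BB·BB·BB·BB·BB·BB·BB·BB·BB·BA·DD·DD·DD·DD·DD
    B ↦ BB
    C ↦ BA
    D ↦ DD
    A ↦ CD  (constrained at step 0)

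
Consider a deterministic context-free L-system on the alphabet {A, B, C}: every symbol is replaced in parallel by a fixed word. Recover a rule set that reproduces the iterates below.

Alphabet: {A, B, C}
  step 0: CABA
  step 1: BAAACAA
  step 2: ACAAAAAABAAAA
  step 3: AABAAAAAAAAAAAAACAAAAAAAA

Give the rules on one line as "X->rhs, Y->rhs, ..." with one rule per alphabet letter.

  step 2 ⇒ step 3: ACAAAAAABAAAA ⇒ AA·B·AA·AA·AA·AA·AA·AA·AC·AA·AA·AA·AA
    A ↦ AA
    B ↦ AC
    C ↦ B

A->AA, B->AC, C->B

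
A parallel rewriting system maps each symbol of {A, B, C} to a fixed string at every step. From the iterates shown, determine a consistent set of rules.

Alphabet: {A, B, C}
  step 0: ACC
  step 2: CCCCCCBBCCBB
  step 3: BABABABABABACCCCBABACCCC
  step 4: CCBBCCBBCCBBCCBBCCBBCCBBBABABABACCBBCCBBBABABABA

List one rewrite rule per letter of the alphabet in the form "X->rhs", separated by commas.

  step 3 ⇒ step 4: BABABABABABACCCCBABACCCC ⇒ CC·BB·CC·BB·CC·BB·CC·BB·CC·BB·CC·BB·BA·BA·BA·BA·CC·BB·CC·BB·BA·BA·BA·BA
    A ↦ BB
    B ↦ CC
    C ↦ BA

A->BB, B->CC, C->BA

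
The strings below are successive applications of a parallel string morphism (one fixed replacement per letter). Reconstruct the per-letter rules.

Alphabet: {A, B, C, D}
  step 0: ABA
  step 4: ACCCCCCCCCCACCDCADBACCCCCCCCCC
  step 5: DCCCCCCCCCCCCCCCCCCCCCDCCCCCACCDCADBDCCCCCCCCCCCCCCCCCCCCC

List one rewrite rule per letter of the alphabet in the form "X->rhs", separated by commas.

A->DC, B->DB, C->CC, D->A

  step 4 ⇒ step 5: ACCCCCCCCCCACCDCADBACCCCCCCCCC ⇒ DC·CC·CC·CC·CC·CC·CC·CC·CC·CC·CC·DC·CC·CC·A·CC·DC·A·DB·DC·CC·CC·CC·CC·CC·CC·CC·CC·CC·CC
    A ↦ DC
    B ↦ DB
    C ↦ CC
    D ↦ A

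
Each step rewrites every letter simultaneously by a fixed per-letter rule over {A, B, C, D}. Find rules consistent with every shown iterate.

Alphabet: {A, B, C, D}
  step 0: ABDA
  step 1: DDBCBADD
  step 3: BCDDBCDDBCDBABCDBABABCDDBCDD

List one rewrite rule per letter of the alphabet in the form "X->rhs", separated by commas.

  step 0 ⇒ step 1: ABDA ⇒ DD·BC·BA·DD
    A ↦ DD
    B ↦ BC
    D ↦ BA
    C ↦ D  (constrained at step 1)

A->DD, B->BC, C->D, D->BA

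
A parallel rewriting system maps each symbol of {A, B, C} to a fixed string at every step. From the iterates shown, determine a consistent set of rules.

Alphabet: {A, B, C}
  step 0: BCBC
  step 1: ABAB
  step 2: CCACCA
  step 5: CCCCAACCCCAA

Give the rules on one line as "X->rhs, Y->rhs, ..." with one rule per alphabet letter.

  step 1 ⇒ step 2: ABAB ⇒ CC·A·CC·A
    A ↦ CC
    B ↦ A
  step 0 ⇒ step 1: BCBC ⇒ A·B·A·B
    C ↦ B

A->CC, B->A, C->B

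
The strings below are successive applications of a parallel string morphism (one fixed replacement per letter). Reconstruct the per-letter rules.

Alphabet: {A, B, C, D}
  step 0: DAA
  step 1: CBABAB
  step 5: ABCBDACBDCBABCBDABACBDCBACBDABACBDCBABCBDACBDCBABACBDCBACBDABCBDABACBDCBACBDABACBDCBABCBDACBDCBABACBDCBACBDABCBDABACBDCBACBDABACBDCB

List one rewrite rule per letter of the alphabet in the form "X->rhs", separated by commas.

  step 0 ⇒ step 1: DAA ⇒ CB·AB·AB
    A ↦ AB
    D ↦ CB
    B ↦ CBD  (constrained at step 1)
    C ↦ A  (constrained at step 1)

A->AB, B->CBD, C->A, D->CB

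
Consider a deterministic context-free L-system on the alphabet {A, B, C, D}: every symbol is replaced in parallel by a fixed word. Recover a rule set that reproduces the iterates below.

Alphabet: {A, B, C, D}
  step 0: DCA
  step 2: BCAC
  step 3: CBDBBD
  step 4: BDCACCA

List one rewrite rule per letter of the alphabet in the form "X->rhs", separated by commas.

A->B, B->C, C->BD, D->A

  step 3 ⇒ step 4: CBDBBD ⇒ BD·C·A·C·C·A
    B ↦ C
    C ↦ BD
    D ↦ A
  step 2 ⇒ step 3: BCAC ⇒ C·BD·B·BD
    A ↦ B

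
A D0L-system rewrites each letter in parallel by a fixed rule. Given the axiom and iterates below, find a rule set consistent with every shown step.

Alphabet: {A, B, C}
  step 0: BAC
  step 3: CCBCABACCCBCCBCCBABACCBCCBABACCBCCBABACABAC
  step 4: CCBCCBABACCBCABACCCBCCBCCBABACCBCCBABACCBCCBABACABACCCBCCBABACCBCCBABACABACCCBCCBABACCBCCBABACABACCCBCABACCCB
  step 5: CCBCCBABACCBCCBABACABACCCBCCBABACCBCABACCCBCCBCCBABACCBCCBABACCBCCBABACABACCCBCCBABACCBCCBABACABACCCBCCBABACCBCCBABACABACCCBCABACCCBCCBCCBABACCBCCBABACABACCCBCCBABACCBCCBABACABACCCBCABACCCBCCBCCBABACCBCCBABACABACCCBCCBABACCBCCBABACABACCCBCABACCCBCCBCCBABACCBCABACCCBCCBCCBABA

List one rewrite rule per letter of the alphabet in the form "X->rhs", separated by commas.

  step 4 ⇒ step 5: CCBCCBABACCBCABACCCBCCBCCBABACCBCCBABACCBCCBABACABACCCBCCBABACCBCCBABACABACCCBCCBABACCBCCBABACABACCCBCABACCCB ⇒ CCB·CCB·ABA·CCB·CCB·ABA·C·ABA·C·CCB·CCB·ABA·CCB·C·ABA·C·CCB·CCB·CCB·ABA·CCB·CCB·ABA·CCB·CCB·ABA·C·ABA·C·CCB·CCB·ABA·CCB·CCB·ABA·C·ABA·C·CCB·CCB·ABA·CCB·CCB·ABA·C·ABA·C·CCB·C·ABA·C·CCB·CCB·CCB·ABA·CCB·CCB·ABA·C·ABA·C·CCB·CCB·ABA·CCB·CCB·ABA·C·ABA·C·CCB·C·ABA·C·CCB·CCB·CCB·ABA·CCB·CCB·ABA·C·ABA·C·CCB·CCB·ABA·CCB·CCB·ABA·C·ABA·C·CCB·C·ABA·C·CCB·CCB·CCB·ABA·CCB·C·ABA·C·CCB·CCB·CCB·ABA
    A ↦ C
    B ↦ ABA
    C ↦ CCB

A->C, B->ABA, C->CCB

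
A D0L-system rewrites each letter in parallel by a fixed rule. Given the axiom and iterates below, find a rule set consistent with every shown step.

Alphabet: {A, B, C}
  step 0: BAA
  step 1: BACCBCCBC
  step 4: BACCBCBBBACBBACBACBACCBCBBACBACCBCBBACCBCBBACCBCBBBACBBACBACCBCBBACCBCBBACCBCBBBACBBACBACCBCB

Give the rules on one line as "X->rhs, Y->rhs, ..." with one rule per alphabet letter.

A->CBC, B->BAC, C->B

  step 0 ⇒ step 1: BAA ⇒ BAC·CBC·CBC
    A ↦ CBC
    B ↦ BAC
    C ↦ B  (constrained at step 1)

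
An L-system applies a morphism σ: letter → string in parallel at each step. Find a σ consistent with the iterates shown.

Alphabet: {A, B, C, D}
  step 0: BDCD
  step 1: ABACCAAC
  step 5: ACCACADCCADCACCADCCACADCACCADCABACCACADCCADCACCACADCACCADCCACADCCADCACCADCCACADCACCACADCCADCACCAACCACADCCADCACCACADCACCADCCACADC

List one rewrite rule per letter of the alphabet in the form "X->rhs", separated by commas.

  step 0 ⇒ step 1: BDCD ⇒ AB·AC·CA·AC
    B ↦ AB
    C ↦ CA
    D ↦ AC
    A ↦ DC  (constrained at step 1)

A->DC, B->AB, C->CA, D->AC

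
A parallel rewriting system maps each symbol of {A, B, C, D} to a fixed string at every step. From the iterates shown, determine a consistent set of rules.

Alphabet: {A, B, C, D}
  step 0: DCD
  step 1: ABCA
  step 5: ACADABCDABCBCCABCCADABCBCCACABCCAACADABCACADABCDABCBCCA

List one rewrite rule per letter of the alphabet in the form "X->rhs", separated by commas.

  step 0 ⇒ step 1: DCD ⇒ A·BC·A
    C ↦ BC
    D ↦ A
    A ↦ CA  (constrained at step 1)
    B ↦ DA  (constrained at step 1)

A->CA, B->DA, C->BC, D->A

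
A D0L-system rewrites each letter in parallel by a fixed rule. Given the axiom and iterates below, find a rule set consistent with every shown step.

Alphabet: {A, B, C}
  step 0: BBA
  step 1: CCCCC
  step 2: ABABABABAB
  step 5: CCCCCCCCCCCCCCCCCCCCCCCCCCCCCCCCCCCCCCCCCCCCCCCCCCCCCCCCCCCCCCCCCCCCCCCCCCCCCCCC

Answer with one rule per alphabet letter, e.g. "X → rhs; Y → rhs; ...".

  step 1 ⇒ step 2: CCCCC ⇒ AB·AB·AB·AB·AB
    C ↦ AB
  step 0 ⇒ step 1: BBA ⇒ C·C·CCC
    A ↦ CCC
  step 0 ⇒ step 1: BBA ⇒ C·C·CCC
    B ↦ C

A->CCC, B->C, C->AB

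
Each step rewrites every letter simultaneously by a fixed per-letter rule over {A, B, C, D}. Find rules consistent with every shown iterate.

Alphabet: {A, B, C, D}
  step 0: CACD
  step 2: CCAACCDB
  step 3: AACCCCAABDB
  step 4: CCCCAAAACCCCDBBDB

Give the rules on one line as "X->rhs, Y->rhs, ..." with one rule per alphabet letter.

A->CC, B->DB, C->A, D->B

  step 3 ⇒ step 4: AACCCCAABDB ⇒ CC·CC·A·A·A·A·CC·CC·DB·B·DB
    A ↦ CC
    B ↦ DB
    C ↦ A
    D ↦ B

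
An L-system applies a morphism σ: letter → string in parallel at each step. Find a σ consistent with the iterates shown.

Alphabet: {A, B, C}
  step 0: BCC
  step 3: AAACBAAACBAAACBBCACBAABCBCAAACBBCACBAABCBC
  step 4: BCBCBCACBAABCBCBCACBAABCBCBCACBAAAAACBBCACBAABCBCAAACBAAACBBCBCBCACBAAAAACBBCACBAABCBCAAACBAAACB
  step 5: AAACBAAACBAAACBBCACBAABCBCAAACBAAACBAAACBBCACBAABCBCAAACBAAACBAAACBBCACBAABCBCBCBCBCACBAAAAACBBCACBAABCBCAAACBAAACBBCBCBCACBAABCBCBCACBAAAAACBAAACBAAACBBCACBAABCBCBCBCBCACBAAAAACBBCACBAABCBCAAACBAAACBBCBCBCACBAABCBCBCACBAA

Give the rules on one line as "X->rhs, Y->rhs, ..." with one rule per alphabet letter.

A->BC, B->AA, C->ACB

  step 4 ⇒ step 5: BCBCBCACBAABCBCBCACBAABCBCBCACBAAAAACBBCACBAABCBCAAACBAAACBBCBCBCACBAAAAACBBCACBAABCBCAAACBAAACB ⇒ AA·ACB·AA·ACB·AA·ACB·BC·ACB·AA·BC·BC·AA·ACB·AA·ACB·AA·ACB·BC·ACB·AA·BC·BC·AA·ACB·AA·ACB·AA·ACB·BC·ACB·AA·BC·BC·BC·BC·BC·ACB·AA·AA·ACB·BC·ACB·AA·BC·BC·AA·ACB·AA·ACB·BC·BC·BC·ACB·AA·BC·BC·BC·ACB·AA·AA·ACB·AA·ACB·AA·ACB·BC·ACB·AA·BC·BC·BC·BC·BC·ACB·AA·AA·ACB·BC·ACB·AA·BC·BC·AA·ACB·AA·ACB·BC·BC·BC·ACB·AA·BC·BC·BC·ACB·AA
    A ↦ BC
    B ↦ AA
    C ↦ ACB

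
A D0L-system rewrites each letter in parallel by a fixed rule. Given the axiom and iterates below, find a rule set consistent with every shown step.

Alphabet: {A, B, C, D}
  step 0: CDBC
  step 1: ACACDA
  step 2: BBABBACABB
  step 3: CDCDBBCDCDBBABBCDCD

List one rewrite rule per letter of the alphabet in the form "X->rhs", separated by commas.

A->BB, B->CD, C->A, D->CA

  step 2 ⇒ step 3: BBABBACABB ⇒ CD·CD·BB·CD·CD·BB·A·BB·CD·CD
    A ↦ BB
    B ↦ CD
    C ↦ A
  step 0 ⇒ step 1: CDBC ⇒ A·CA·CD·A
    D ↦ CA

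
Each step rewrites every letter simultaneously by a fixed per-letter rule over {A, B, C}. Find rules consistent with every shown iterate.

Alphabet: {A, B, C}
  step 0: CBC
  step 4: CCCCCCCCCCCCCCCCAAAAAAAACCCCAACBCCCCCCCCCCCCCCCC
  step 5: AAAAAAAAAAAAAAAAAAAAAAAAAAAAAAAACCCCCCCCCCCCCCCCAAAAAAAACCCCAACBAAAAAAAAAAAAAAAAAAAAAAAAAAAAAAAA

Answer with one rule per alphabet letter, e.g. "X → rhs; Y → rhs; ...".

A->CC, B->CB, C->AA

  step 4 ⇒ step 5: CCCCCCCCCCCCCCCCAAAAAAAACCCCAACBCCCCCCCCCCCCCCCC ⇒ AA·AA·AA·AA·AA·AA·AA·AA·AA·AA·AA·AA·AA·AA·AA·AA·CC·CC·CC·CC·CC·CC·CC·CC·AA·AA·AA·AA·CC·CC·AA·CB·AA·AA·AA·AA·AA·AA·AA·AA·AA·AA·AA·AA·AA·AA·AA·AA
    A ↦ CC
    B ↦ CB
    C ↦ AA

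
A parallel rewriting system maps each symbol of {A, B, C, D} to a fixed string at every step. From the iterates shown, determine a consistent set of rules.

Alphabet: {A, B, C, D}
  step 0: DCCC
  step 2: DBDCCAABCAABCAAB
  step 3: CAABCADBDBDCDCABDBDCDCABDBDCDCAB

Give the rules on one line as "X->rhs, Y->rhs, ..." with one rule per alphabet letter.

A->DC, B->AB, C->DB, D->CA

  step 2 ⇒ step 3: DBDCCAABCAABCAAB ⇒ CA·AB·CA·DB·DB·DC·DC·AB·DB·DC·DC·AB·DB·DC·DC·AB
    A ↦ DC
    B ↦ AB
    C ↦ DB
    D ↦ CA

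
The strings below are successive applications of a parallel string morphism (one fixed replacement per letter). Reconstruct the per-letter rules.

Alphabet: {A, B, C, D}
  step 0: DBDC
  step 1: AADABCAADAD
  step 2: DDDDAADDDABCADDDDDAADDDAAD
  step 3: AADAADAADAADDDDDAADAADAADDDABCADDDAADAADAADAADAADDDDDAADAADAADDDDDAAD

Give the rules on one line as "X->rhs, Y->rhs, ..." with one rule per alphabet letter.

A->DD, B->ABC, C->AD, D->AAD

  step 2 ⇒ step 3: DDDDAADDDABCADDDDDAADDDAAD ⇒ AAD·AAD·AAD·AAD·DD·DD·AAD·AAD·AAD·DD·ABC·AD·DD·AAD·AAD·AAD·AAD·AAD·DD·DD·AAD·AAD·AAD·DD·DD·AAD
    A ↦ DD
    B ↦ ABC
    C ↦ AD
    D ↦ AAD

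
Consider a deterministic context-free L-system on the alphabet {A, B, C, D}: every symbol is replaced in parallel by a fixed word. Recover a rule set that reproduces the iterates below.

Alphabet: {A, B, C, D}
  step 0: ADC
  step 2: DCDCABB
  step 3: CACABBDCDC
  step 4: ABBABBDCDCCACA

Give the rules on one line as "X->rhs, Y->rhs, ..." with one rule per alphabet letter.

  step 3 ⇒ step 4: CACABBDCDC ⇒ A·BB·A·BB·DC·DC·C·A·C·A
    A ↦ BB
    B ↦ DC
    C ↦ A
    D ↦ C

A->BB, B->DC, C->A, D->C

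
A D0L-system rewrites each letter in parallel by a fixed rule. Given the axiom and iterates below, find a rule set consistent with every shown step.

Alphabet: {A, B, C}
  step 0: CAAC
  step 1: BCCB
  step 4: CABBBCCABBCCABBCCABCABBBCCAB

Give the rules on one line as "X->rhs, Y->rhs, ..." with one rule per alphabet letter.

A->C, B->CAB, C->B

  step 0 ⇒ step 1: CAAC ⇒ B·C·C·B
    A ↦ C
    C ↦ B
    B ↦ CAB  (constrained at step 1)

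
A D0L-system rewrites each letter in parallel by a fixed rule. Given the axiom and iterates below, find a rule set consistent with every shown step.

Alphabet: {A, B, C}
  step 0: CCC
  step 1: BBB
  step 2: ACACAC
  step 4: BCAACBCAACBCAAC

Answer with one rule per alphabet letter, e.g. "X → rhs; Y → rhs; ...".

A->CA, B->AC, C->B

  step 1 ⇒ step 2: BBB ⇒ AC·AC·AC
    B ↦ AC
    A ↦ CA  (constrained at step 2)
  step 0 ⇒ step 1: CCC ⇒ B·B·B
    C ↦ B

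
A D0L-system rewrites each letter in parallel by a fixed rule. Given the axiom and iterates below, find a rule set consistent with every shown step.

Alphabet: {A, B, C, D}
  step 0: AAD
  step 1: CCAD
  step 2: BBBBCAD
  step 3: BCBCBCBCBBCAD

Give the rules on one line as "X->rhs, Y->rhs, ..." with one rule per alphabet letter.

A->C, B->BC, C->BB, D->AD

  step 2 ⇒ step 3: BBBBCAD ⇒ BC·BC·BC·BC·BB·C·AD
    A ↦ C
    B ↦ BC
    C ↦ BB
    D ↦ AD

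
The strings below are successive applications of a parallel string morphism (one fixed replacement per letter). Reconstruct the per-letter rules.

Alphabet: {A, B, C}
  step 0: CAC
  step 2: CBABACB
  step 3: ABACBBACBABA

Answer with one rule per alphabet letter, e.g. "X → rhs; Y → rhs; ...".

  step 2 ⇒ step 3: CBABACB ⇒ A·BA·CB·BA·CB·A·BA
    A ↦ CB
    B ↦ BA
    C ↦ A

A->CB, B->BA, C->A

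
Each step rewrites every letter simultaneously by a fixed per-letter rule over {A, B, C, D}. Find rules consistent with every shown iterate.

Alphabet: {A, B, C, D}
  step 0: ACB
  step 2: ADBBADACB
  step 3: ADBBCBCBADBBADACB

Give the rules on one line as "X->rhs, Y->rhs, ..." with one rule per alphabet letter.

  step 2 ⇒ step 3: ADBBADACB ⇒ AD·BB·CB·CB·AD·BB·AD·A·CB
    A ↦ AD
    B ↦ CB
    C ↦ A
    D ↦ BB

A->AD, B->CB, C->A, D->BB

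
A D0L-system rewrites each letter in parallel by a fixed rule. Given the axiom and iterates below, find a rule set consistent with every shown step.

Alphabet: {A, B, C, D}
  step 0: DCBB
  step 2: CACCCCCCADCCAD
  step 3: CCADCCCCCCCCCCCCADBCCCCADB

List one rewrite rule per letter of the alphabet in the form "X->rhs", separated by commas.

A->AD, B->CA, C->CC, D->B

  step 2 ⇒ step 3: CACCCCCCADCCAD ⇒ CC·AD·CC·CC·CC·CC·CC·CC·AD·B·CC·CC·AD·B
    A ↦ AD
    C ↦ CC
    D ↦ B
    B ↦ CA  (constrained at step 0)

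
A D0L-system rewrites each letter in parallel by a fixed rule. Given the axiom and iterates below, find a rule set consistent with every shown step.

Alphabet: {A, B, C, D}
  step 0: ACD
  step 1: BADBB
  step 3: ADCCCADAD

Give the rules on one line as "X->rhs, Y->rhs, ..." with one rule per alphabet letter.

A->B, B->C, C->AD, D->BB

  step 0 ⇒ step 1: ACD ⇒ B·AD·BB
    A ↦ B
    C ↦ AD
    D ↦ BB
    B ↦ C  (constrained at step 1)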